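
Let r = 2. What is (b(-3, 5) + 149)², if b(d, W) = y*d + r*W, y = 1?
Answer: 24336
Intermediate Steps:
b(d, W) = d + 2*W (b(d, W) = 1*d + 2*W = d + 2*W)
(b(-3, 5) + 149)² = ((-3 + 2*5) + 149)² = ((-3 + 10) + 149)² = (7 + 149)² = 156² = 24336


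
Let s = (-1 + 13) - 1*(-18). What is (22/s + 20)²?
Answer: 96721/225 ≈ 429.87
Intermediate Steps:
s = 30 (s = 12 + 18 = 30)
(22/s + 20)² = (22/30 + 20)² = (22*(1/30) + 20)² = (11/15 + 20)² = (311/15)² = 96721/225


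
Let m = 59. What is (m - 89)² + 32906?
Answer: 33806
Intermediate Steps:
(m - 89)² + 32906 = (59 - 89)² + 32906 = (-30)² + 32906 = 900 + 32906 = 33806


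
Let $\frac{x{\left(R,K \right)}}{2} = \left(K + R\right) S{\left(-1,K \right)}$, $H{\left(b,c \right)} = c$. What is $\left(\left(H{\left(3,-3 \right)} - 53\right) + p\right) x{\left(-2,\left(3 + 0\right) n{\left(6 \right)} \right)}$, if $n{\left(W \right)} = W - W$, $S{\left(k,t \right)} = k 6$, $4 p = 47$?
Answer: $-1062$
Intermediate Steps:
$p = \frac{47}{4}$ ($p = \frac{1}{4} \cdot 47 = \frac{47}{4} \approx 11.75$)
$S{\left(k,t \right)} = 6 k$
$n{\left(W \right)} = 0$
$x{\left(R,K \right)} = - 12 K - 12 R$ ($x{\left(R,K \right)} = 2 \left(K + R\right) 6 \left(-1\right) = 2 \left(K + R\right) \left(-6\right) = 2 \left(- 6 K - 6 R\right) = - 12 K - 12 R$)
$\left(\left(H{\left(3,-3 \right)} - 53\right) + p\right) x{\left(-2,\left(3 + 0\right) n{\left(6 \right)} \right)} = \left(\left(-3 - 53\right) + \frac{47}{4}\right) \left(- 12 \left(3 + 0\right) 0 - -24\right) = \left(-56 + \frac{47}{4}\right) \left(- 12 \cdot 3 \cdot 0 + 24\right) = - \frac{177 \left(\left(-12\right) 0 + 24\right)}{4} = - \frac{177 \left(0 + 24\right)}{4} = \left(- \frac{177}{4}\right) 24 = -1062$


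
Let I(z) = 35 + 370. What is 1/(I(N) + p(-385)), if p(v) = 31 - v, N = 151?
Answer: 1/821 ≈ 0.0012180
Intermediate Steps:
I(z) = 405
1/(I(N) + p(-385)) = 1/(405 + (31 - 1*(-385))) = 1/(405 + (31 + 385)) = 1/(405 + 416) = 1/821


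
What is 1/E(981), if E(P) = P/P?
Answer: 1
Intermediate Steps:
E(P) = 1
1/E(981) = 1/1 = 1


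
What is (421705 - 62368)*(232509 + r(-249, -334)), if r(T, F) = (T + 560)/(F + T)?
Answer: 4428091426812/53 ≈ 8.3549e+10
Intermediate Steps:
r(T, F) = (560 + T)/(F + T)
(421705 - 62368)*(232509 + r(-249, -334)) = (421705 - 62368)*(232509 + (560 - 249)/(-334 - 249)) = 359337*(232509 + 311/(-583)) = 359337*(232509 - 1/583*311) = 359337*(232509 - 311/583) = 359337*(135552436/583) = 4428091426812/53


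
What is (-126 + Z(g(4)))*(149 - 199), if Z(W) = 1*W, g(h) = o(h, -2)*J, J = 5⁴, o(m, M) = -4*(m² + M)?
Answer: 1756300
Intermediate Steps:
o(m, M) = -4*M - 4*m² (o(m, M) = -4*(M + m²) = -4*M - 4*m²)
J = 625
g(h) = 5000 - 2500*h² (g(h) = (-4*(-2) - 4*h²)*625 = (8 - 4*h²)*625 = 5000 - 2500*h²)
Z(W) = W
(-126 + Z(g(4)))*(149 - 199) = (-126 + (5000 - 2500*4²))*(149 - 199) = (-126 + (5000 - 2500*16))*(-50) = (-126 + (5000 - 40000))*(-50) = (-126 - 35000)*(-50) = -35126*(-50) = 1756300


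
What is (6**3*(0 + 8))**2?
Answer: 2985984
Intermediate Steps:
(6**3*(0 + 8))**2 = (216*8)**2 = 1728**2 = 2985984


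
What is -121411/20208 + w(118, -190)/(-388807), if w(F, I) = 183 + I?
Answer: -47205305221/7857011856 ≈ -6.0080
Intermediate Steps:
-121411/20208 + w(118, -190)/(-388807) = -121411/20208 + (183 - 190)/(-388807) = -121411*1/20208 - 7*(-1/388807) = -121411/20208 + 7/388807 = -47205305221/7857011856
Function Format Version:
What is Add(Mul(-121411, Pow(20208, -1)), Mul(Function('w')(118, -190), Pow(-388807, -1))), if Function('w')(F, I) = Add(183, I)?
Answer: Rational(-47205305221, 7857011856) ≈ -6.0080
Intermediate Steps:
Add(Mul(-121411, Pow(20208, -1)), Mul(Function('w')(118, -190), Pow(-388807, -1))) = Add(Mul(-121411, Pow(20208, -1)), Mul(Add(183, -190), Pow(-388807, -1))) = Add(Mul(-121411, Rational(1, 20208)), Mul(-7, Rational(-1, 388807))) = Add(Rational(-121411, 20208), Rational(7, 388807)) = Rational(-47205305221, 7857011856)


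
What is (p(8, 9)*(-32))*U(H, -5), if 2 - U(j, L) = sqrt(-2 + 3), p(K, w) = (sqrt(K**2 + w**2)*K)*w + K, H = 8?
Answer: -256 - 2304*sqrt(145) ≈ -28000.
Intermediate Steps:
p(K, w) = K + K*w*sqrt(K**2 + w**2) (p(K, w) = (K*sqrt(K**2 + w**2))*w + K = K*w*sqrt(K**2 + w**2) + K = K + K*w*sqrt(K**2 + w**2))
U(j, L) = 1 (U(j, L) = 2 - sqrt(-2 + 3) = 2 - sqrt(1) = 2 - 1*1 = 2 - 1 = 1)
(p(8, 9)*(-32))*U(H, -5) = ((8*(1 + 9*sqrt(8**2 + 9**2)))*(-32))*1 = ((8*(1 + 9*sqrt(64 + 81)))*(-32))*1 = ((8*(1 + 9*sqrt(145)))*(-32))*1 = ((8 + 72*sqrt(145))*(-32))*1 = (-256 - 2304*sqrt(145))*1 = -256 - 2304*sqrt(145)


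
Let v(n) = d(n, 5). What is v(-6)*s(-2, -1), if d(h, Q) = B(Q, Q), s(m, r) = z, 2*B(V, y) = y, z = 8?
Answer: 20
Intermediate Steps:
B(V, y) = y/2
s(m, r) = 8
d(h, Q) = Q/2
v(n) = 5/2 (v(n) = (½)*5 = 5/2)
v(-6)*s(-2, -1) = (5/2)*8 = 20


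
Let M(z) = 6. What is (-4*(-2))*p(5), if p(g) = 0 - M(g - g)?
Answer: -48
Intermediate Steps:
p(g) = -6 (p(g) = 0 - 1*6 = 0 - 6 = -6)
(-4*(-2))*p(5) = -4*(-2)*(-6) = 8*(-6) = -48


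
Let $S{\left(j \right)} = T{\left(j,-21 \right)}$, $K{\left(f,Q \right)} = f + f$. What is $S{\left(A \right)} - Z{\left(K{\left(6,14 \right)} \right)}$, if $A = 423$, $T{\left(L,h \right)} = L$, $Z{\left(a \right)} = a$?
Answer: $411$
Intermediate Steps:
$K{\left(f,Q \right)} = 2 f$
$S{\left(j \right)} = j$
$S{\left(A \right)} - Z{\left(K{\left(6,14 \right)} \right)} = 423 - 2 \cdot 6 = 423 - 12 = 411$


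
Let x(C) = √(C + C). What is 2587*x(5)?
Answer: 2587*√10 ≈ 8180.8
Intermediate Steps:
x(C) = √2*√C (x(C) = √(2*C) = √2*√C)
2587*x(5) = 2587*(√2*√5) = 2587*√10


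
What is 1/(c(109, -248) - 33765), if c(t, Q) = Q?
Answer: -1/34013 ≈ -2.9401e-5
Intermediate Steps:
1/(c(109, -248) - 33765) = 1/(-248 - 33765) = 1/(-34013) = -1/34013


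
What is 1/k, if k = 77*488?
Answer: 1/37576 ≈ 2.6613e-5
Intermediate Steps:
k = 37576
1/k = 1/37576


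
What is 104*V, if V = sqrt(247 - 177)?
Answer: 104*sqrt(70) ≈ 870.13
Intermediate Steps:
V = sqrt(70) ≈ 8.3666
104*V = 104*sqrt(70)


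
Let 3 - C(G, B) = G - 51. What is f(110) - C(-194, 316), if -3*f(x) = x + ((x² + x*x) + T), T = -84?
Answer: -24970/3 ≈ -8323.3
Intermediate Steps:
C(G, B) = 54 - G (C(G, B) = 3 - (G - 51) = 3 - (-51 + G) = 3 + (51 - G) = 54 - G)
f(x) = 28 - 2*x²/3 - x/3 (f(x) = -(x + ((x² + x*x) - 84))/3 = -(x + ((x² + x²) - 84))/3 = -(x + (2*x² - 84))/3 = -(x + (-84 + 2*x²))/3 = -(-84 + x + 2*x²)/3 = 28 - 2*x²/3 - x/3)
f(110) - C(-194, 316) = (28 - ⅔*110² - ⅓*110) - (54 - 1*(-194)) = (28 - ⅔*12100 - 110/3) - (54 + 194) = (28 - 24200/3 - 110/3) - 1*248 = -24226/3 - 248 = -24970/3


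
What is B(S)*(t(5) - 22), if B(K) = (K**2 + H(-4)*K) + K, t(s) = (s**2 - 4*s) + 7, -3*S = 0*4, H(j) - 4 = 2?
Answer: 0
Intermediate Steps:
H(j) = 6 (H(j) = 4 + 2 = 6)
S = 0 (S = -0*4 = -1/3*0 = 0)
t(s) = 7 + s**2 - 4*s
B(K) = K**2 + 7*K (B(K) = (K**2 + 6*K) + K = K**2 + 7*K)
B(S)*(t(5) - 22) = (0*(7 + 0))*((7 + 5**2 - 4*5) - 22) = (0*7)*((7 + 25 - 20) - 22) = 0*(12 - 22) = 0*(-10) = 0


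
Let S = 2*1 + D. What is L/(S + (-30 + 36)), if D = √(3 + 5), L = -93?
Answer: -93/7 + 93*√2/28 ≈ -8.5885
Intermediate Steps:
D = 2*√2 (D = √8 = 2*√2 ≈ 2.8284)
S = 2 + 2*√2 (S = 2*1 + 2*√2 = 2 + 2*√2 ≈ 4.8284)
L/(S + (-30 + 36)) = -93/((2 + 2*√2) + (-30 + 36)) = -93/((2 + 2*√2) + 6) = -93/(8 + 2*√2)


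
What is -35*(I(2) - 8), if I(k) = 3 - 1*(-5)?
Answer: 0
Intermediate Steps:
I(k) = 8 (I(k) = 3 + 5 = 8)
-35*(I(2) - 8) = -35*(8 - 8) = -35*0 = 0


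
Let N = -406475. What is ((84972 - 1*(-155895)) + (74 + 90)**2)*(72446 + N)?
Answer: -89440607127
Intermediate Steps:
((84972 - 1*(-155895)) + (74 + 90)**2)*(72446 + N) = ((84972 - 1*(-155895)) + (74 + 90)**2)*(72446 - 406475) = ((84972 + 155895) + 164**2)*(-334029) = (240867 + 26896)*(-334029) = 267763*(-334029) = -89440607127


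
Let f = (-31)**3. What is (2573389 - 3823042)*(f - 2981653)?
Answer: 3763260028932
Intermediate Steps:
f = -29791
(2573389 - 3823042)*(f - 2981653) = (2573389 - 3823042)*(-29791 - 2981653) = -1249653*(-3011444) = 3763260028932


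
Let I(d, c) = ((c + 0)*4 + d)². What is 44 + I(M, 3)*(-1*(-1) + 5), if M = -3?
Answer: 530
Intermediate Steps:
I(d, c) = (d + 4*c)² (I(d, c) = (c*4 + d)² = (4*c + d)² = (d + 4*c)²)
44 + I(M, 3)*(-1*(-1) + 5) = 44 + (-3 + 4*3)²*(-1*(-1) + 5) = 44 + (-3 + 12)²*(1 + 5) = 44 + 9²*6 = 44 + 81*6 = 44 + 486 = 530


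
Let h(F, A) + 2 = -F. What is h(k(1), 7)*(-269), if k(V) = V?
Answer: 807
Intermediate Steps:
h(F, A) = -2 - F
h(k(1), 7)*(-269) = (-2 - 1*1)*(-269) = (-2 - 1)*(-269) = -3*(-269) = 807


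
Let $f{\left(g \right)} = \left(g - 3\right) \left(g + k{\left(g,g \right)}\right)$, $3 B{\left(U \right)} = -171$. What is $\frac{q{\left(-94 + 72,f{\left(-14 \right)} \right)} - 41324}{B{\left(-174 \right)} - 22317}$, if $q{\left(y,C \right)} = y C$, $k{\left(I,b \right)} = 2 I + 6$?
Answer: $\frac{27394}{11187} \approx 2.4487$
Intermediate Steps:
$B{\left(U \right)} = -57$ ($B{\left(U \right)} = \frac{1}{3} \left(-171\right) = -57$)
$k{\left(I,b \right)} = 6 + 2 I$
$f{\left(g \right)} = \left(-3 + g\right) \left(6 + 3 g\right)$ ($f{\left(g \right)} = \left(g - 3\right) \left(g + \left(6 + 2 g\right)\right) = \left(-3 + g\right) \left(6 + 3 g\right)$)
$q{\left(y,C \right)} = C y$
$\frac{q{\left(-94 + 72,f{\left(-14 \right)} \right)} - 41324}{B{\left(-174 \right)} - 22317} = \frac{\left(-18 - -42 + 3 \left(-14\right)^{2}\right) \left(-94 + 72\right) - 41324}{-57 - 22317} = \frac{\left(-18 + 42 + 3 \cdot 196\right) \left(-22\right) - 41324}{-22374} = \left(\left(-18 + 42 + 588\right) \left(-22\right) - 41324\right) \left(- \frac{1}{22374}\right) = \left(612 \left(-22\right) - 41324\right) \left(- \frac{1}{22374}\right) = \left(-13464 - 41324\right) \left(- \frac{1}{22374}\right) = \left(-54788\right) \left(- \frac{1}{22374}\right) = \frac{27394}{11187}$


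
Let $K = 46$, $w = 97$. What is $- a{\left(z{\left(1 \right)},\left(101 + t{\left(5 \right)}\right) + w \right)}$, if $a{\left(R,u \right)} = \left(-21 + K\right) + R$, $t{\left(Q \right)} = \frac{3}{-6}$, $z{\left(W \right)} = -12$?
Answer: $-13$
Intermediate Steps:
$t{\left(Q \right)} = - \frac{1}{2}$ ($t{\left(Q \right)} = 3 \left(- \frac{1}{6}\right) = - \frac{1}{2}$)
$a{\left(R,u \right)} = 25 + R$ ($a{\left(R,u \right)} = \left(-21 + 46\right) + R = 25 + R$)
$- a{\left(z{\left(1 \right)},\left(101 + t{\left(5 \right)}\right) + w \right)} = - (25 - 12) = \left(-1\right) 13 = -13$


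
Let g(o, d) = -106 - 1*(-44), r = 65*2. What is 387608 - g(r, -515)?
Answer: 387670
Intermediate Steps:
r = 130
g(o, d) = -62 (g(o, d) = -106 + 44 = -62)
387608 - g(r, -515) = 387608 - 1*(-62) = 387608 + 62 = 387670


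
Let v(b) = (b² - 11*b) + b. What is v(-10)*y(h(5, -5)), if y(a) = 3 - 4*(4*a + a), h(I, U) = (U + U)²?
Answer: -399400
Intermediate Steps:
v(b) = b² - 10*b
h(I, U) = 4*U² (h(I, U) = (2*U)² = 4*U²)
y(a) = 3 - 20*a
v(-10)*y(h(5, -5)) = (-10*(-10 - 10))*(3 - 80*(-5)²) = (-10*(-20))*(3 - 80*25) = 200*(3 - 20*100) = 200*(3 - 2000) = 200*(-1997) = -399400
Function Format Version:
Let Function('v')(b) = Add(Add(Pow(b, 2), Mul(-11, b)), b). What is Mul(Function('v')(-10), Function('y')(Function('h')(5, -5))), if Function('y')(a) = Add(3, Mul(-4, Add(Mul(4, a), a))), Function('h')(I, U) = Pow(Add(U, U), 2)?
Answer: -399400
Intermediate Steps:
Function('v')(b) = Add(Pow(b, 2), Mul(-10, b))
Function('h')(I, U) = Mul(4, Pow(U, 2)) (Function('h')(I, U) = Pow(Mul(2, U), 2) = Mul(4, Pow(U, 2)))
Function('y')(a) = Add(3, Mul(-20, a)) (Function('y')(a) = Add(3, Mul(-4, Mul(5, a))) = Add(3, Mul(-20, a)))
Mul(Function('v')(-10), Function('y')(Function('h')(5, -5))) = Mul(Mul(-10, Add(-10, -10)), Add(3, Mul(-20, Mul(4, Pow(-5, 2))))) = Mul(Mul(-10, -20), Add(3, Mul(-20, Mul(4, 25)))) = Mul(200, Add(3, Mul(-20, 100))) = Mul(200, Add(3, -2000)) = Mul(200, -1997) = -399400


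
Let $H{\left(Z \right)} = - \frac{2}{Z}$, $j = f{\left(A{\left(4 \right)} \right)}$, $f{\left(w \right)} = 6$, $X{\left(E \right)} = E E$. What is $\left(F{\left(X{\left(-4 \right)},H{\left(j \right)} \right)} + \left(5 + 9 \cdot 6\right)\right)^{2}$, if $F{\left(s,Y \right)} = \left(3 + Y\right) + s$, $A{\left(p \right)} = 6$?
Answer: $\frac{54289}{9} \approx 6032.1$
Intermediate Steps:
$X{\left(E \right)} = E^{2}$
$j = 6$
$F{\left(s,Y \right)} = 3 + Y + s$
$\left(F{\left(X{\left(-4 \right)},H{\left(j \right)} \right)} + \left(5 + 9 \cdot 6\right)\right)^{2} = \left(\left(3 - \frac{2}{6} + \left(-4\right)^{2}\right) + \left(5 + 9 \cdot 6\right)\right)^{2} = \left(\left(3 - \frac{1}{3} + 16\right) + \left(5 + 54\right)\right)^{2} = \left(\left(3 - \frac{1}{3} + 16\right) + 59\right)^{2} = \left(\frac{56}{3} + 59\right)^{2} = \left(\frac{233}{3}\right)^{2} = \frac{54289}{9}$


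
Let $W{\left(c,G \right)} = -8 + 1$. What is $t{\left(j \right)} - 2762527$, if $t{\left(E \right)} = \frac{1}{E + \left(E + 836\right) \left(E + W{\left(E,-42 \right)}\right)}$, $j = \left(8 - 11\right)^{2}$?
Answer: $- \frac{4693533372}{1699} \approx -2.7625 \cdot 10^{6}$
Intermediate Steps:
$W{\left(c,G \right)} = -7$
$j = 9$ ($j = \left(-3\right)^{2} = 9$)
$t{\left(E \right)} = \frac{1}{E + \left(-7 + E\right) \left(836 + E\right)}$ ($t{\left(E \right)} = \frac{1}{E + \left(E + 836\right) \left(E - 7\right)} = \frac{1}{E + \left(836 + E\right) \left(-7 + E\right)} = \frac{1}{E + \left(-7 + E\right) \left(836 + E\right)}$)
$t{\left(j \right)} - 2762527 = \frac{1}{-5852 + 9^{2} + 830 \cdot 9} - 2762527 = \frac{1}{-5852 + 81 + 7470} - 2762527 = \frac{1}{1699} - 2762527 = - \frac{4693533372}{1699}$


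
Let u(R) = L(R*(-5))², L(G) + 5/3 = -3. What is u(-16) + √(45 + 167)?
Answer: 196/9 + 2*√53 ≈ 36.338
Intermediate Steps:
L(G) = -14/3 (L(G) = -5/3 - 3 = -14/3)
u(R) = 196/9 (u(R) = (-14/3)² = 196/9)
u(-16) + √(45 + 167) = 196/9 + √(45 + 167) = 196/9 + √212 = 196/9 + 2*√53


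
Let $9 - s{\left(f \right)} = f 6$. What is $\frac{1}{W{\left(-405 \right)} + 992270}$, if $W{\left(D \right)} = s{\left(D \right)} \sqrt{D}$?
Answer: $\frac{198454}{197401796981} - \frac{21951 i \sqrt{5}}{987008984905} \approx 1.0053 \cdot 10^{-6} - 4.973 \cdot 10^{-8} i$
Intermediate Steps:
$s{\left(f \right)} = 9 - 6 f$ ($s{\left(f \right)} = 9 - f 6 = 9 - 6 f$)
$W{\left(D \right)} = \sqrt{D} \left(9 - 6 D\right)$ ($W{\left(D \right)} = \left(9 - 6 D\right) \sqrt{D} = \sqrt{D} \left(9 - 6 D\right)$)
$\frac{1}{W{\left(-405 \right)} + 992270} = \frac{1}{\sqrt{-405} \left(9 - -2430\right) + 992270} = \frac{1}{9 i \sqrt{5} \left(9 + 2430\right) + 992270} = \frac{1}{9 i \sqrt{5} \cdot 2439 + 992270} = \frac{1}{21951 i \sqrt{5} + 992270} = \frac{1}{992270 + 21951 i \sqrt{5}}$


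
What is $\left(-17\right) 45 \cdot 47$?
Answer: $-35955$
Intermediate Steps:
$\left(-17\right) 45 \cdot 47 = \left(-765\right) 47 = -35955$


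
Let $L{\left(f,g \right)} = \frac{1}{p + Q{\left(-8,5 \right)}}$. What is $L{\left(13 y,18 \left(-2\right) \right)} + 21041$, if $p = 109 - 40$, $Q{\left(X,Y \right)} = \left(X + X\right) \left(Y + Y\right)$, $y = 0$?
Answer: $\frac{1914730}{91} \approx 21041.0$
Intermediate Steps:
$Q{\left(X,Y \right)} = 4 X Y$ ($Q{\left(X,Y \right)} = 2 X 2 Y = 4 X Y$)
$p = 69$ ($p = 109 - 40 = 69$)
$L{\left(f,g \right)} = - \frac{1}{91}$ ($L{\left(f,g \right)} = \frac{1}{69 + 4 \left(-8\right) 5} = \frac{1}{69 - 160} = \frac{1}{-91} = - \frac{1}{91}$)
$L{\left(13 y,18 \left(-2\right) \right)} + 21041 = - \frac{1}{91} + 21041 = \frac{1914730}{91}$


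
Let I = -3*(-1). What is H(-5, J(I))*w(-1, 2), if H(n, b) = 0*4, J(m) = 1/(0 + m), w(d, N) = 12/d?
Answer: 0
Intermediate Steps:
I = 3
J(m) = 1/m
H(n, b) = 0
H(-5, J(I))*w(-1, 2) = 0*(12/(-1)) = 0*(12*(-1)) = 0*(-12) = 0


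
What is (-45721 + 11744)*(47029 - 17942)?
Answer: -988288999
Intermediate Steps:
(-45721 + 11744)*(47029 - 17942) = -33977*29087 = -988288999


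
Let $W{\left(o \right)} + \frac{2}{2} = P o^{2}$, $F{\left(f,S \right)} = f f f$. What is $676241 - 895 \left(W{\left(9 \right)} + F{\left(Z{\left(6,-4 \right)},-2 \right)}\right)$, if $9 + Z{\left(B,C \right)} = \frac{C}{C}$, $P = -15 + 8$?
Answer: $1642841$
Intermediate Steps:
$P = -7$
$Z{\left(B,C \right)} = -8$ ($Z{\left(B,C \right)} = -9 + \frac{C}{C} = -9 + 1 = -8$)
$F{\left(f,S \right)} = f^{3}$ ($F{\left(f,S \right)} = f^{2} f = f^{3}$)
$W{\left(o \right)} = -1 - 7 o^{2}$
$676241 - 895 \left(W{\left(9 \right)} + F{\left(Z{\left(6,-4 \right)},-2 \right)}\right) = 676241 - 895 \left(\left(-1 - 7 \cdot 9^{2}\right) + \left(-8\right)^{3}\right) = 676241 - 895 \left(\left(-1 - 567\right) - 512\right) = 676241 - 895 \left(-568 - 512\right) = 676241 - -966600 = 676241 + 966600 = 1642841$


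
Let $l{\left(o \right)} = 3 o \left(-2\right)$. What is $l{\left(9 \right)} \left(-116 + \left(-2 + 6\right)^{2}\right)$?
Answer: $5400$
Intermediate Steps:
$l{\left(o \right)} = - 6 o$
$l{\left(9 \right)} \left(-116 + \left(-2 + 6\right)^{2}\right) = \left(-6\right) 9 \left(-116 + \left(-2 + 6\right)^{2}\right) = - 54 \left(-116 + 4^{2}\right) = - 54 \left(-116 + 16\right) = \left(-54\right) \left(-100\right) = 5400$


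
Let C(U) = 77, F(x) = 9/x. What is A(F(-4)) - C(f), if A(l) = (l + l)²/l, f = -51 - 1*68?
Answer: -86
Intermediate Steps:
f = -119 (f = -51 - 68 = -119)
A(l) = 4*l (A(l) = (2*l)²/l = (4*l²)/l = 4*l)
A(F(-4)) - C(f) = 4*(9/(-4)) - 1*77 = 4*(9*(-¼)) - 77 = 4*(-9/4) - 77 = -9 - 77 = -86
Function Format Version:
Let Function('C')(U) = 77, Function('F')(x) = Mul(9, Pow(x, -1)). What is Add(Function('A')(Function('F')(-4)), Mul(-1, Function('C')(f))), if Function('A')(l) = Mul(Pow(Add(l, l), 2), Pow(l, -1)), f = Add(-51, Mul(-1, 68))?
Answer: -86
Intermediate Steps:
f = -119 (f = Add(-51, -68) = -119)
Function('A')(l) = Mul(4, l) (Function('A')(l) = Mul(Pow(Mul(2, l), 2), Pow(l, -1)) = Mul(Mul(4, Pow(l, 2)), Pow(l, -1)) = Mul(4, l))
Add(Function('A')(Function('F')(-4)), Mul(-1, Function('C')(f))) = Add(Mul(4, Mul(9, Pow(-4, -1))), Mul(-1, 77)) = Add(Mul(4, Mul(9, Rational(-1, 4))), -77) = Add(Mul(4, Rational(-9, 4)), -77) = Add(-9, -77) = -86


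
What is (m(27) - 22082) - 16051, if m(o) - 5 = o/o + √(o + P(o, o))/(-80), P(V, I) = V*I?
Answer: -38127 - 3*√21/40 ≈ -38127.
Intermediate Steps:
P(V, I) = I*V
m(o) = 6 - √(o + o²)/80 (m(o) = 5 + (o/o + √(o + o*o)/(-80)) = 5 + (1 + √(o + o²)*(-1/80)) = 5 + (1 - √(o + o²)/80) = 6 - √(o + o²)/80)
(m(27) - 22082) - 16051 = ((6 - 3*√3*√(1 + 27)/80) - 22082) - 16051 = ((6 - 6*√21/80) - 22082) - 16051 = ((6 - 3*√21/40) - 22082) - 16051 = (-22076 - 3*√21/40) - 16051 = -38127 - 3*√21/40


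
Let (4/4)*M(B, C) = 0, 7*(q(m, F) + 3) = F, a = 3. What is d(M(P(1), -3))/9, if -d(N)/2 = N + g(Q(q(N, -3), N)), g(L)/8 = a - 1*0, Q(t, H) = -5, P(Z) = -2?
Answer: -16/3 ≈ -5.3333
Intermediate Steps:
q(m, F) = -3 + F/7
M(B, C) = 0
g(L) = 24 (g(L) = 8*(3 - 1*0) = 8*(3 + 0) = 8*3 = 24)
d(N) = -48 - 2*N (d(N) = -2*(N + 24) = -2*(24 + N) = -48 - 2*N)
d(M(P(1), -3))/9 = (-48 - 2*0)/9 = (-48 + 0)*(⅑) = -48*⅑ = -16/3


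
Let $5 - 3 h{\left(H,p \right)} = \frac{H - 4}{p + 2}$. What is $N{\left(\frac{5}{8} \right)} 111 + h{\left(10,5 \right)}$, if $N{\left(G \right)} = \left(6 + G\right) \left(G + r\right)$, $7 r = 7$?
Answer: $\frac{1607915}{1344} \approx 1196.4$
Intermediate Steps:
$r = 1$ ($r = \frac{1}{7} \cdot 7 = 1$)
$N{\left(G \right)} = \left(1 + G\right) \left(6 + G\right)$ ($N{\left(G \right)} = \left(6 + G\right) \left(G + 1\right) = \left(6 + G\right) \left(1 + G\right) = \left(1 + G\right) \left(6 + G\right)$)
$h{\left(H,p \right)} = \frac{5}{3} - \frac{-4 + H}{3 \left(2 + p\right)}$ ($h{\left(H,p \right)} = \frac{5}{3} - \frac{\left(H - 4\right) \frac{1}{p + 2}}{3} = \frac{5}{3} - \frac{\left(-4 + H\right) \frac{1}{2 + p}}{3} = \frac{5}{3} - \frac{\frac{1}{2 + p} \left(-4 + H\right)}{3} = \frac{5}{3} - \frac{-4 + H}{3 \left(2 + p\right)}$)
$N{\left(\frac{5}{8} \right)} 111 + h{\left(10,5 \right)} = \left(6 + \left(\frac{5}{8}\right)^{2} + 7 \cdot \frac{5}{8}\right) 111 + \frac{14 - 10 + 5 \cdot 5}{3 \left(2 + 5\right)} = \left(6 + \left(5 \cdot \frac{1}{8}\right)^{2} + 7 \cdot 5 \cdot \frac{1}{8}\right) 111 + \frac{14 - 10 + 25}{3 \cdot 7} = \left(6 + \left(\frac{5}{8}\right)^{2} + 7 \cdot \frac{5}{8}\right) 111 + \frac{1}{3} \cdot \frac{1}{7} \cdot 29 = \left(6 + \frac{25}{64} + \frac{35}{8}\right) 111 + \frac{29}{21} = \frac{689}{64} \cdot 111 + \frac{29}{21} = \frac{76479}{64} + \frac{29}{21} = \frac{1607915}{1344}$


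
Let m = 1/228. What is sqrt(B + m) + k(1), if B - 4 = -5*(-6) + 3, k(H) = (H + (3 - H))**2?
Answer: 9 + sqrt(480909)/114 ≈ 15.083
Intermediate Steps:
k(H) = 9 (k(H) = 3**2 = 9)
m = 1/228 ≈ 0.0043860
B = 37 (B = 4 + (-5*(-6) + 3) = 4 + (30 + 3) = 4 + 33 = 37)
sqrt(B + m) + k(1) = sqrt(37 + 1/228) + 9 = sqrt(8437/228) + 9 = sqrt(480909)/114 + 9 = 9 + sqrt(480909)/114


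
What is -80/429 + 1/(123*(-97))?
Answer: -106101/568711 ≈ -0.18656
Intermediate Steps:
-80/429 + 1/(123*(-97)) = -80*1/429 + (1/123)*(-1/97) = -80/429 - 1/11931 = -106101/568711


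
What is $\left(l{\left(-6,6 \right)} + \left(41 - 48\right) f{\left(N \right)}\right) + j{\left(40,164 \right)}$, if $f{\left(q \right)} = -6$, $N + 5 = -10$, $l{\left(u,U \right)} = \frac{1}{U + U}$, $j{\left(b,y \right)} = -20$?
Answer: $\frac{265}{12} \approx 22.083$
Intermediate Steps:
$l{\left(u,U \right)} = \frac{1}{2 U}$
$N = -15$ ($N = -5 - 10 = -15$)
$\left(l{\left(-6,6 \right)} + \left(41 - 48\right) f{\left(N \right)}\right) + j{\left(40,164 \right)} = \left(\frac{1}{2 \cdot 6} + \left(41 - 48\right) \left(-6\right)\right) - 20 = \left(\frac{1}{2} \cdot \frac{1}{6} + \left(41 - 48\right) \left(-6\right)\right) - 20 = \left(\frac{1}{12} - -42\right) - 20 = \left(\frac{1}{12} + 42\right) - 20 = \frac{505}{12} - 20 = \frac{265}{12}$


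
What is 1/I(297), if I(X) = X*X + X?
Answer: 1/88506 ≈ 1.1299e-5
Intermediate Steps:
I(X) = X + X² (I(X) = X² + X = X + X²)
1/I(297) = 1/(297*(1 + 297)) = 1/(297*298) = 1/88506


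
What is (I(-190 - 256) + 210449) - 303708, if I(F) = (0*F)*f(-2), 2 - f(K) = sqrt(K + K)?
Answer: -93259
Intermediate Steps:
f(K) = 2 - sqrt(2)*sqrt(K) (f(K) = 2 - sqrt(K + K) = 2 - sqrt(2*K) = 2 - sqrt(2)*sqrt(K))
I(F) = 0 (I(F) = (0*F)*(2 - sqrt(2)*sqrt(-2)) = 0*(2 - sqrt(2)*I*sqrt(2)) = 0*(2 - 2*I) = 0)
(I(-190 - 256) + 210449) - 303708 = (0 + 210449) - 303708 = 210449 - 303708 = -93259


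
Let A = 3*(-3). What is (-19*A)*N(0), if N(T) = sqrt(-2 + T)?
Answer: 171*I*sqrt(2) ≈ 241.83*I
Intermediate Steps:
A = -9
(-19*A)*N(0) = (-19*(-9))*sqrt(-2 + 0) = 171*sqrt(-2) = 171*(I*sqrt(2)) = 171*I*sqrt(2)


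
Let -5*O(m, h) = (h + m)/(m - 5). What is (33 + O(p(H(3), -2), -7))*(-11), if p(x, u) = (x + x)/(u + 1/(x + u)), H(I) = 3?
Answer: -1802/5 ≈ -360.40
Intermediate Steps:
p(x, u) = 2*x/(u + 1/(u + x)) (p(x, u) = (2*x)/(u + 1/(u + x)) = 2*x/(u + 1/(u + x)))
O(m, h) = -(h + m)/(5*(-5 + m)) (O(m, h) = -(h + m)/(5*(m - 5)) = -(h + m)/(5*(-5 + m)))
(33 + O(p(H(3), -2), -7))*(-11) = (33 + (-1*(-7) - 2*3*(-2 + 3)/(1 + (-2)**2 - 2*3))/(5*(-5 + 2*3*(-2 + 3)/(1 + (-2)**2 - 2*3))))*(-11) = (33 + (7 - 2*3/(1 + 4 - 6))/(5*(-5 + 2*3*1/(1 + 4 - 6))))*(-11) = (33 + (7 - 2*3/(-1))/(5*(-5 + 2*3*1/(-1))))*(-11) = (33 + (7 - 2*3*(-1))/(5*(-5 + 2*3*(-1)*1)))*(-11) = (33 + (7 - 1*(-6))/(5*(-5 - 6)))*(-11) = (33 + (1/5)*(7 + 6)/(-11))*(-11) = (33 + (1/5)*(-1/11)*13)*(-11) = (33 - 13/55)*(-11) = (1802/55)*(-11) = -1802/5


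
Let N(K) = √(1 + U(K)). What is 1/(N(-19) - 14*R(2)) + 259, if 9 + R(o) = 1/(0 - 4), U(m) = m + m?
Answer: 470617/1817 - 4*I*√37/67229 ≈ 259.01 - 0.00036191*I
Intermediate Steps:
U(m) = 2*m
R(o) = -37/4 (R(o) = -9 + 1/(0 - 4) = -9 + 1/(-4) = -9 - ¼ = -37/4)
N(K) = √(1 + 2*K)
1/(N(-19) - 14*R(2)) + 259 = 1/(√(1 + 2*(-19)) - 14*(-37/4)) + 259 = 1/(√(1 - 38) + 259/2) + 259 = 1/(√(-37) + 259/2) + 259 = 1/(I*√37 + 259/2) + 259 = 1/(259/2 + I*√37) + 259 = 259 + 1/(259/2 + I*√37)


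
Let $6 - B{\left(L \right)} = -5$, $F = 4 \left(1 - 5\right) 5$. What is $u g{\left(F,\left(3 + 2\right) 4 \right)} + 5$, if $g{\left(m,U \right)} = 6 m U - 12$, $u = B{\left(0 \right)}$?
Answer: $-105727$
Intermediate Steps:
$F = -80$ ($F = 4 \left(1 - 5\right) 5 = 4 \left(-4\right) 5 = \left(-16\right) 5 = -80$)
$B{\left(L \right)} = 11$ ($B{\left(L \right)} = 6 - -5 = 6 + 5 = 11$)
$u = 11$
$g{\left(m,U \right)} = -12 + 6 U m$ ($g{\left(m,U \right)} = 6 U m - 12 = -12 + 6 U m$)
$u g{\left(F,\left(3 + 2\right) 4 \right)} + 5 = 11 \left(-12 + 6 \left(3 + 2\right) 4 \left(-80\right)\right) + 5 = 11 \left(-12 + 6 \cdot 5 \cdot 4 \left(-80\right)\right) + 5 = 11 \left(-12 + 6 \cdot 20 \left(-80\right)\right) + 5 = 11 \left(-12 - 9600\right) + 5 = 11 \left(-9612\right) + 5 = -105732 + 5 = -105727$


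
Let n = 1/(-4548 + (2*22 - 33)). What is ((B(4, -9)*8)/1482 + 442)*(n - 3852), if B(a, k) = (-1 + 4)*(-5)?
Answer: -1907632609850/1120639 ≈ -1.7023e+6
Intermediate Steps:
B(a, k) = -15 (B(a, k) = 3*(-5) = -15)
n = -1/4537 (n = 1/(-4548 + (44 - 33)) = 1/(-4548 + 11) = 1/(-4537) = -1/4537 ≈ -0.00022041)
((B(4, -9)*8)/1482 + 442)*(n - 3852) = (-15*8/1482 + 442)*(-1/4537 - 3852) = (-120*1/1482 + 442)*(-17476525/4537) = (-20/247 + 442)*(-17476525/4537) = (109154/247)*(-17476525/4537) = -1907632609850/1120639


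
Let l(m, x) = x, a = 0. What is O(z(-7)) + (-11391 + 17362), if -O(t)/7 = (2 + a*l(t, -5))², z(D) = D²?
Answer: 5943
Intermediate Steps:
O(t) = -28 (O(t) = -7*(2 + 0*(-5))² = -7*(2 + 0)² = -7*2² = -7*4 = -28)
O(z(-7)) + (-11391 + 17362) = -28 + (-11391 + 17362) = -28 + 5971 = 5943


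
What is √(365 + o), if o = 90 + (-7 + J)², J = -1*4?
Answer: 24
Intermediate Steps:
J = -4
o = 211 (o = 90 + (-7 - 4)² = 90 + (-11)² = 90 + 121 = 211)
√(365 + o) = √(365 + 211) = √576 = 24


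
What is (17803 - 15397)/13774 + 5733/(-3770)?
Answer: -2688297/1997230 ≈ -1.3460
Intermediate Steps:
(17803 - 15397)/13774 + 5733/(-3770) = 2406*(1/13774) + 5733*(-1/3770) = 1203/6887 - 441/290 = -2688297/1997230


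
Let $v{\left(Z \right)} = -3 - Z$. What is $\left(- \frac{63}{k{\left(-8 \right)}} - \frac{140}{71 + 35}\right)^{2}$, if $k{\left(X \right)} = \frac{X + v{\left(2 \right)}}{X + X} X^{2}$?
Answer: $\frac{48706441}{7595536} \approx 6.4125$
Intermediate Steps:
$k{\left(X \right)} = \frac{X \left(-5 + X\right)}{2}$ ($k{\left(X \right)} = \frac{X - 5}{X + X} X^{2} = \frac{X - 5}{2 X} X^{2} = \left(X - 5\right) \frac{1}{2 X} X^{2} = \left(-5 + X\right) \frac{1}{2 X} X^{2} = \frac{-5 + X}{2 X} X^{2} = \frac{X \left(-5 + X\right)}{2}$)
$\left(- \frac{63}{k{\left(-8 \right)}} - \frac{140}{71 + 35}\right)^{2} = \left(- \frac{63}{\frac{1}{2} \left(-8\right) \left(-5 - 8\right)} - \frac{140}{71 + 35}\right)^{2} = \left(- \frac{63}{\frac{1}{2} \left(-8\right) \left(-13\right)} - \frac{140}{106}\right)^{2} = \left(- \frac{63}{52} - \frac{70}{53}\right)^{2} = \left(- \frac{6979}{2756}\right)^{2} = \frac{48706441}{7595536}$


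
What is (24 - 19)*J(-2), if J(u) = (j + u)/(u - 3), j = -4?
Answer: 6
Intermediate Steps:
J(u) = (-4 + u)/(-3 + u) (J(u) = (-4 + u)/(u - 3) = (-4 + u)/(-3 + u))
(24 - 19)*J(-2) = (24 - 19)*((-4 - 2)/(-3 - 2)) = 5*(-6/(-5)) = 5*(-1/5*(-6)) = 5*(6/5) = 6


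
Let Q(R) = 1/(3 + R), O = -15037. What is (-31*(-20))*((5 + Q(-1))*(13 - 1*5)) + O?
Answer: 12243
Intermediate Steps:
(-31*(-20))*((5 + Q(-1))*(13 - 1*5)) + O = (-31*(-20))*((5 + 1/(3 - 1))*(13 - 1*5)) - 15037 = 620*((5 + 1/2)*(13 - 5)) - 15037 = 620*((5 + 1/2)*8) - 15037 = 620*((11/2)*8) - 15037 = 620*44 - 15037 = 27280 - 15037 = 12243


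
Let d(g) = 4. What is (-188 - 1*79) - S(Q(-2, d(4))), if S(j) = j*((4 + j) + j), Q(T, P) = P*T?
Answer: -363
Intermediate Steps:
S(j) = j*(4 + 2*j)
(-188 - 1*79) - S(Q(-2, d(4))) = (-188 - 1*79) - 2*4*(-2)*(2 + 4*(-2)) = (-188 - 79) - 2*(-8)*(2 - 8) = -267 - 2*(-8)*(-6) = -267 - 1*96 = -267 - 96 = -363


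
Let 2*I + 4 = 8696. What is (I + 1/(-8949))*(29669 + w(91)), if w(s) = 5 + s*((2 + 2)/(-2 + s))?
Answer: 34242772198850/265487 ≈ 1.2898e+8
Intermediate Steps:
I = 4346 (I = -2 + (½)*8696 = -2 + 4348 = 4346)
w(s) = 5 + 4*s/(-2 + s) (w(s) = 5 + s*(4/(-2 + s)) = 5 + 4*s/(-2 + s))
(I + 1/(-8949))*(29669 + w(91)) = (4346 + 1/(-8949))*(29669 + (-10 + 9*91)/(-2 + 91)) = (4346 - 1/8949)*(29669 + (-10 + 819)/89) = 38892353*(29669 + (1/89)*809)/8949 = 38892353*(29669 + 809/89)/8949 = (38892353/8949)*(2641350/89) = 34242772198850/265487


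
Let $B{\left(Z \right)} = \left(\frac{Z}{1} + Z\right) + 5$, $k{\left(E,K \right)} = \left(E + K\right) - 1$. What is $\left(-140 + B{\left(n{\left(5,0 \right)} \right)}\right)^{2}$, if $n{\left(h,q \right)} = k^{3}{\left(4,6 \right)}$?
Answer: $1750329$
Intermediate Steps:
$k{\left(E,K \right)} = -1 + E + K$
$n{\left(h,q \right)} = 729$ ($n{\left(h,q \right)} = \left(-1 + 4 + 6\right)^{3} = 9^{3} = 729$)
$B{\left(Z \right)} = 5 + 2 Z$ ($B{\left(Z \right)} = \left(Z 1 + Z\right) + 5 = \left(Z + Z\right) + 5 = 2 Z + 5 = 5 + 2 Z$)
$\left(-140 + B{\left(n{\left(5,0 \right)} \right)}\right)^{2} = \left(-140 + \left(5 + 2 \cdot 729\right)\right)^{2} = \left(-140 + \left(5 + 1458\right)\right)^{2} = \left(-140 + 1463\right)^{2} = 1323^{2} = 1750329$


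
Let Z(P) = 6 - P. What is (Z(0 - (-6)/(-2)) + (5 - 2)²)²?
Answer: 324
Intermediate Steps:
(Z(0 - (-6)/(-2)) + (5 - 2)²)² = ((6 - (0 - (-6)/(-2))) + (5 - 2)²)² = ((6 - (0 - (-6)*(-1)/2)) + 3²)² = ((6 - (0 - 1*3)) + 9)² = ((6 - (0 - 3)) + 9)² = ((6 - 1*(-3)) + 9)² = ((6 + 3) + 9)² = (9 + 9)² = 18² = 324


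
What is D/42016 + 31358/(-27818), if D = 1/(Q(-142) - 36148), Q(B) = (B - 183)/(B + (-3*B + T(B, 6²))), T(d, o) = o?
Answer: -47627691943817/42251008792629 ≈ -1.1273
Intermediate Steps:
Q(B) = (-183 + B)/(36 - 2*B) (Q(B) = (B - 183)/(B + (-3*B + 6²)) = (-183 + B)/(B + (-3*B + 36)) = (-183 + B)/(B + (36 - 3*B)) = (-183 + B)/(36 - 2*B))
D = -64/2313537 (D = 1/((183 - 1*(-142))/(2*(-18 - 142)) - 36148) = 1/((½)*(183 + 142)/(-160) - 36148) = 1/((½)*(-1/160)*325 - 36148) = 1/(-65/64 - 36148) = 1/(-2313537/64) = -64/2313537 ≈ -2.7663e-5)
D/42016 + 31358/(-27818) = -64/2313537/42016 + 31358/(-27818) = -64/2313537*1/42016 + 31358*(-1/27818) = -2/3037674081 - 15679/13909 = -47627691943817/42251008792629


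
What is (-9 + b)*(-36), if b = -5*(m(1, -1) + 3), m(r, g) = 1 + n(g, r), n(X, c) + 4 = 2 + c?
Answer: 864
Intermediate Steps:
n(X, c) = -2 + c (n(X, c) = -4 + (2 + c) = -2 + c)
m(r, g) = -1 + r (m(r, g) = 1 + (-2 + r) = -1 + r)
b = -15 (b = -5*((-1 + 1) + 3) = -5*(0 + 3) = -5*3 = -15)
(-9 + b)*(-36) = (-9 - 15)*(-36) = -24*(-36) = 864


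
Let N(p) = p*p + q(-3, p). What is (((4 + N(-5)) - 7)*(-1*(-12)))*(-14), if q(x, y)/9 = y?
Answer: 3864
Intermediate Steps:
q(x, y) = 9*y
N(p) = p² + 9*p (N(p) = p*p + 9*p = p² + 9*p)
(((4 + N(-5)) - 7)*(-1*(-12)))*(-14) = (((4 - 5*(9 - 5)) - 7)*(-1*(-12)))*(-14) = (((4 - 5*4) - 7)*12)*(-14) = (((4 - 20) - 7)*12)*(-14) = ((-16 - 7)*12)*(-14) = -23*12*(-14) = -276*(-14) = 3864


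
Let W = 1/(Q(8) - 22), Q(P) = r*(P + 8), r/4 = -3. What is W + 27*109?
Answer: 629801/214 ≈ 2943.0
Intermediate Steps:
r = -12 (r = 4*(-3) = -12)
Q(P) = -96 - 12*P (Q(P) = -12*(P + 8) = -12*(8 + P) = -96 - 12*P)
W = -1/214 (W = 1/((-96 - 12*8) - 22) = 1/((-96 - 96) - 22) = 1/(-192 - 22) = 1/(-214) = -1/214 ≈ -0.0046729)
W + 27*109 = -1/214 + 27*109 = -1/214 + 2943 = 629801/214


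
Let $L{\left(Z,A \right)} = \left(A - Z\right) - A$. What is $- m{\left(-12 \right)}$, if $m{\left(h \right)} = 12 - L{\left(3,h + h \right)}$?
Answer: $-15$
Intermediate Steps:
$L{\left(Z,A \right)} = - Z$
$m{\left(h \right)} = 15$ ($m{\left(h \right)} = 12 - \left(-1\right) 3 = 12 - -3 = 12 + 3 = 15$)
$- m{\left(-12 \right)} = \left(-1\right) 15 = -15$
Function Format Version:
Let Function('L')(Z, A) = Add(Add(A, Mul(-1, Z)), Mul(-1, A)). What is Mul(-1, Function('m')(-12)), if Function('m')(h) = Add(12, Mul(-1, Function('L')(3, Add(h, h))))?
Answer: -15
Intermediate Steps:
Function('L')(Z, A) = Mul(-1, Z)
Function('m')(h) = 15 (Function('m')(h) = Add(12, Mul(-1, Mul(-1, 3))) = Add(12, Mul(-1, -3)) = Add(12, 3) = 15)
Mul(-1, Function('m')(-12)) = Mul(-1, 15) = -15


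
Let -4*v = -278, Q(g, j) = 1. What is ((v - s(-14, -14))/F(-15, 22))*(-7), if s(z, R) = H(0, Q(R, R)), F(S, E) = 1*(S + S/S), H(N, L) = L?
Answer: 137/4 ≈ 34.250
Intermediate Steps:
v = 139/2 (v = -¼*(-278) = 139/2 ≈ 69.500)
F(S, E) = 1 + S (F(S, E) = 1*(S + 1) = 1*(1 + S) = 1 + S)
s(z, R) = 1
((v - s(-14, -14))/F(-15, 22))*(-7) = ((139/2 - 1*1)/(1 - 15))*(-7) = ((139/2 - 1)/(-14))*(-7) = ((137/2)*(-1/14))*(-7) = -137/28*(-7) = 137/4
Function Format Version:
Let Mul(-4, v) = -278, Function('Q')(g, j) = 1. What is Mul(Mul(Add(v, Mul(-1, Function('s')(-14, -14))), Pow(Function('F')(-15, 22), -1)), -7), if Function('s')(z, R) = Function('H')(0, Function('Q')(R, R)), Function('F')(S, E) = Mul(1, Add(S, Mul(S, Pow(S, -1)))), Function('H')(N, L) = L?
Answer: Rational(137, 4) ≈ 34.250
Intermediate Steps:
v = Rational(139, 2) (v = Mul(Rational(-1, 4), -278) = Rational(139, 2) ≈ 69.500)
Function('F')(S, E) = Add(1, S) (Function('F')(S, E) = Mul(1, Add(S, 1)) = Mul(1, Add(1, S)) = Add(1, S))
Function('s')(z, R) = 1
Mul(Mul(Add(v, Mul(-1, Function('s')(-14, -14))), Pow(Function('F')(-15, 22), -1)), -7) = Mul(Mul(Add(Rational(139, 2), Mul(-1, 1)), Pow(Add(1, -15), -1)), -7) = Mul(Mul(Add(Rational(139, 2), -1), Pow(-14, -1)), -7) = Mul(Mul(Rational(137, 2), Rational(-1, 14)), -7) = Mul(Rational(-137, 28), -7) = Rational(137, 4)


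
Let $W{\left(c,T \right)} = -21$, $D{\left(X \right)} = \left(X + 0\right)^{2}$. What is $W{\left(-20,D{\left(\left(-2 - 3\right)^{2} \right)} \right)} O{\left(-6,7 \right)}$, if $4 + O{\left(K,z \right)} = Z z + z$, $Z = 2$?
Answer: $-357$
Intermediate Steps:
$O{\left(K,z \right)} = -4 + 3 z$ ($O{\left(K,z \right)} = -4 + \left(2 z + z\right) = -4 + 3 z$)
$D{\left(X \right)} = X^{2}$
$W{\left(-20,D{\left(\left(-2 - 3\right)^{2} \right)} \right)} O{\left(-6,7 \right)} = - 21 \left(-4 + 3 \cdot 7\right) = - 21 \left(-4 + 21\right) = \left(-21\right) 17 = -357$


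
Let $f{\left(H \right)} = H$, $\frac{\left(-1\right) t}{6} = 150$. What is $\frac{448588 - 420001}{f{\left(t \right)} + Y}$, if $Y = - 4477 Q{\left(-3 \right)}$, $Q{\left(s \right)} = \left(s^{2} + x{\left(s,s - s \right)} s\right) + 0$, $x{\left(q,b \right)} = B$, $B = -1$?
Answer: $- \frac{9529}{18208} \approx -0.52334$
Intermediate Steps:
$t = -900$ ($t = \left(-6\right) 150 = -900$)
$x{\left(q,b \right)} = -1$
$Q{\left(s \right)} = s^{2} - s$ ($Q{\left(s \right)} = \left(s^{2} - s\right) + 0 = s^{2} - s$)
$Y = -53724$ ($Y = - 4477 \left(- 3 \left(-1 - 3\right)\right) = - 4477 \left(\left(-3\right) \left(-4\right)\right) = \left(-4477\right) 12 = -53724$)
$\frac{448588 - 420001}{f{\left(t \right)} + Y} = \frac{448588 - 420001}{-900 - 53724} = \frac{28587}{-54624} = 28587 \left(- \frac{1}{54624}\right) = - \frac{9529}{18208}$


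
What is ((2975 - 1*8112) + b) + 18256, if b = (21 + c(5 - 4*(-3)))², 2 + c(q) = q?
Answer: 14415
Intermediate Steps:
c(q) = -2 + q
b = 1296 (b = (21 + (-2 + (5 - 4*(-3))))² = (21 + (-2 + (5 + 12)))² = (21 + (-2 + 17))² = (21 + 15)² = 36² = 1296)
((2975 - 1*8112) + b) + 18256 = ((2975 - 1*8112) + 1296) + 18256 = ((2975 - 8112) + 1296) + 18256 = (-5137 + 1296) + 18256 = -3841 + 18256 = 14415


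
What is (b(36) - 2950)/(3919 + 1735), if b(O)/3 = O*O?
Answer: 469/2827 ≈ 0.16590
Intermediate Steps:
b(O) = 3*O**2 (b(O) = 3*(O*O) = 3*O**2)
(b(36) - 2950)/(3919 + 1735) = (3*36**2 - 2950)/(3919 + 1735) = (3*1296 - 2950)/5654 = (3888 - 2950)*(1/5654) = 938*(1/5654) = 469/2827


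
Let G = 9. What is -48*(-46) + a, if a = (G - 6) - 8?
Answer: 2203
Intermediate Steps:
a = -5 (a = (9 - 6) - 8 = 3 - 8 = -5)
-48*(-46) + a = -48*(-46) - 5 = 2208 - 5 = 2203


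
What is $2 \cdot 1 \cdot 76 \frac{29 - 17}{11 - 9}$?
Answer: $912$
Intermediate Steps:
$2 \cdot 1 \cdot 76 \frac{29 - 17}{11 - 9} = 2 \cdot 76 \cdot \frac{12}{2} = 152 \cdot 12 \cdot \frac{1}{2} = 152 \cdot 6 = 912$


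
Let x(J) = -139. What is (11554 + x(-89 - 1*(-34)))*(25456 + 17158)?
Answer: 486438810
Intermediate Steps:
(11554 + x(-89 - 1*(-34)))*(25456 + 17158) = (11554 - 139)*(25456 + 17158) = 11415*42614 = 486438810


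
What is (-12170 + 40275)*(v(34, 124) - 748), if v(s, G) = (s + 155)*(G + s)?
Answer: 818248970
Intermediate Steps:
v(s, G) = (155 + s)*(G + s)
(-12170 + 40275)*(v(34, 124) - 748) = (-12170 + 40275)*((34² + 155*124 + 155*34 + 124*34) - 748) = 28105*((1156 + 19220 + 5270 + 4216) - 748) = 28105*(29862 - 748) = 28105*29114 = 818248970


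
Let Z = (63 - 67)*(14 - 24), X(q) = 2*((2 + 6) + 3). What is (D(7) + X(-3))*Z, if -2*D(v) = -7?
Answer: 1020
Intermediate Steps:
D(v) = 7/2 (D(v) = -½*(-7) = 7/2)
X(q) = 22 (X(q) = 2*(8 + 3) = 2*11 = 22)
Z = 40 (Z = -4*(-10) = 40)
(D(7) + X(-3))*Z = (7/2 + 22)*40 = (51/2)*40 = 1020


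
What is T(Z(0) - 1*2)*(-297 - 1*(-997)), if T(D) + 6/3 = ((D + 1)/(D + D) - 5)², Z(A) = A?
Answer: 57575/4 ≈ 14394.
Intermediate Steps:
T(D) = -2 + (-5 + (1 + D)/(2*D))² (T(D) = -2 + ((D + 1)/(D + D) - 5)² = -2 + ((1 + D)/((2*D)) - 5)² = -2 + ((1 + D)*(1/(2*D)) - 5)² = -2 + ((1 + D)/(2*D) - 5)² = -2 + (-5 + (1 + D)/(2*D))²)
T(Z(0) - 1*2)*(-297 - 1*(-997)) = ((1 - 18*(0 - 1*2) + 73*(0 - 1*2)²)/(4*(0 - 1*2)²))*(-297 - 1*(-997)) = ((1 - 18*(0 - 2) + 73*(0 - 2)²)/(4*(0 - 2)²))*(-297 + 997) = ((¼)*(1 - 18*(-2) + 73*(-2)²)/(-2)²)*700 = ((¼)*(¼)*(1 + 36 + 73*4))*700 = ((¼)*(¼)*(1 + 36 + 292))*700 = ((¼)*(¼)*329)*700 = (329/16)*700 = 57575/4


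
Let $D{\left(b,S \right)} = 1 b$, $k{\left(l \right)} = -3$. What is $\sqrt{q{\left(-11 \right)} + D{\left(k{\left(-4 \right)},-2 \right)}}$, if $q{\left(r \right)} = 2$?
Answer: $i \approx 1.0 i$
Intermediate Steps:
$D{\left(b,S \right)} = b$
$\sqrt{q{\left(-11 \right)} + D{\left(k{\left(-4 \right)},-2 \right)}} = \sqrt{2 - 3} = \sqrt{-1} = i$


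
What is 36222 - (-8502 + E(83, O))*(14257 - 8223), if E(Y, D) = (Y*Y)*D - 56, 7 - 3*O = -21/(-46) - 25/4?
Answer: -17331724229/138 ≈ -1.2559e+8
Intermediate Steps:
O = 1177/276 (O = 7/3 - (-21/(-46) - 25/4)/3 = 7/3 - (-21*(-1/46) - 25*¼)/3 = 7/3 - (21/46 - 25/4)/3 = 7/3 - ⅓*(-533/92) = 7/3 + 533/276 = 1177/276 ≈ 4.2645)
E(Y, D) = -56 + D*Y² (E(Y, D) = Y²*D - 56 = D*Y² - 56 = -56 + D*Y²)
36222 - (-8502 + E(83, O))*(14257 - 8223) = 36222 - (-8502 + (-56 + (1177/276)*83²))*(14257 - 8223) = 36222 - (-8502 + (-56 + (1177/276)*6889))*6034 = 36222 - (-8502 + (-56 + 8108353/276))*6034 = 36222 - (-8502 + 8092897/276)*6034 = 36222 - 5746345*6034/276 = 36222 - 1*17336722865/138 = 36222 - 17336722865/138 = -17331724229/138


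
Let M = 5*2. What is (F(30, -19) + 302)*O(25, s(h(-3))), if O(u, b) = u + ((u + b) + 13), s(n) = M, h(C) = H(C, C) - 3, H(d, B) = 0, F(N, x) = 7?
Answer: 22557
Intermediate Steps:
M = 10
h(C) = -3 (h(C) = 0 - 3 = -3)
s(n) = 10
O(u, b) = 13 + b + 2*u (O(u, b) = u + ((b + u) + 13) = u + (13 + b + u) = 13 + b + 2*u)
(F(30, -19) + 302)*O(25, s(h(-3))) = (7 + 302)*(13 + 10 + 2*25) = 309*(13 + 10 + 50) = 309*73 = 22557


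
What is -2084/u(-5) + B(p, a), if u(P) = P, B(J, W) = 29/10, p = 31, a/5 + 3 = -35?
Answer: 4197/10 ≈ 419.70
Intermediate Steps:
a = -190 (a = -15 + 5*(-35) = -15 - 175 = -190)
B(J, W) = 29/10 (B(J, W) = 29*(1/10) = 29/10)
-2084/u(-5) + B(p, a) = -2084/(-5) + 29/10 = -2084*(-1/5) + 29/10 = 2084/5 + 29/10 = 4197/10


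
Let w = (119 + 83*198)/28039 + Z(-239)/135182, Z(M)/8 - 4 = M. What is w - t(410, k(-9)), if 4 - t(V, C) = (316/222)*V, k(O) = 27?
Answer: 122049825941557/210365429439 ≈ 580.18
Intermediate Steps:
Z(M) = 32 + 8*M
w = 1092477163/1895184049 (w = (119 + 83*198)/28039 + (32 + 8*(-239))/135182 = (119 + 16434)*(1/28039) + (32 - 1912)*(1/135182) = 16553*(1/28039) - 1880*1/135182 = 16553/28039 - 940/67591 = 1092477163/1895184049 ≈ 0.57645)
t(V, C) = 4 - 158*V/111 (t(V, C) = 4 - 316/222*V = 4 - 316*(1/222)*V = 4 - 158*V/111)
w - t(410, k(-9)) = 1092477163/1895184049 - (4 - 158/111*410) = 1092477163/1895184049 - (4 - 64780/111) = 1092477163/1895184049 - 1*(-64336/111) = 1092477163/1895184049 + 64336/111 = 122049825941557/210365429439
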